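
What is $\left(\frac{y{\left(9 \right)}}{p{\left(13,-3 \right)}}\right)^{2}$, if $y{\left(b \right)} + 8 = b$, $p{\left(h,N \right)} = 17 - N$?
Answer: $\frac{1}{400} \approx 0.0025$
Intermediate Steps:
$y{\left(b \right)} = -8 + b$
$\left(\frac{y{\left(9 \right)}}{p{\left(13,-3 \right)}}\right)^{2} = \left(\frac{-8 + 9}{17 - -3}\right)^{2} = \left(1 \frac{1}{17 + 3}\right)^{2} = \left(1 \cdot \frac{1}{20}\right)^{2} = \left(\frac{1}{20}\right)^{2} = \frac{1}{400}$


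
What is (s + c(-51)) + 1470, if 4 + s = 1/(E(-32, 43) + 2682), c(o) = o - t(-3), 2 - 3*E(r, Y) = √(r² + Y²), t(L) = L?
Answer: 91840241302/64767431 + 39*√17/64767431 ≈ 1418.0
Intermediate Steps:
E(r, Y) = ⅔ - √(Y² + r²)/3 (E(r, Y) = ⅔ - √(r² + Y²)/3 = ⅔ - √(Y² + r²)/3)
c(o) = 3 + o (c(o) = o - 1*(-3) = o + 3 = 3 + o)
s = -4 + 1/(8048/3 - 13*√17/3) (s = -4 + 1/((⅔ - √(43² + (-32)²)/3) + 2682) = -4 + 1/((⅔ - √(1849 + 1024)/3) + 2682) = -4 + 1/((⅔ - 13*√17/3) + 2682) = -4 + 1/(8048/3 - 13*√17/3) ≈ -3.9996)
(s + c(-51)) + 1470 = ((-259045580/64767431 + 39*√17/64767431) + (3 - 51)) + 1470 = ((-259045580/64767431 + 39*√17/64767431) - 48) + 1470 = (-3367882268/64767431 + 39*√17/64767431) + 1470 = 91840241302/64767431 + 39*√17/64767431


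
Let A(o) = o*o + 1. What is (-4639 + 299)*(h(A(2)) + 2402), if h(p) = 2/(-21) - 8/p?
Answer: -31251968/3 ≈ -1.0417e+7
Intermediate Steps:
A(o) = 1 + o² (A(o) = o² + 1 = 1 + o²)
h(p) = -2/21 - 8/p (h(p) = 2*(-1/21) - 8/p = -2/21 - 8/p)
(-4639 + 299)*(h(A(2)) + 2402) = (-4639 + 299)*((-2/21 - 8/(1 + 2²)) + 2402) = -4340*((-2/21 - 8/(1 + 4)) + 2402) = -4340*((-2/21 - 8/5) + 2402) = -4340*(-178/105 + 2402) = -4340*252032/105 = -31251968/3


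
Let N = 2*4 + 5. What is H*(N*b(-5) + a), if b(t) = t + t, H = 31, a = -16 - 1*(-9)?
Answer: -4247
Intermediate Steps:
a = -7 (a = -16 + 9 = -7)
N = 13 (N = 8 + 5 = 13)
b(t) = 2*t
H*(N*b(-5) + a) = 31*(13*(2*(-5)) - 7) = 31*(13*(-10) - 7) = 31*(-130 - 7) = 31*(-137) = -4247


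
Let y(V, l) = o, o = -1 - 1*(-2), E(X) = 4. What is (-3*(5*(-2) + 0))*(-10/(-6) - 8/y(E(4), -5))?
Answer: -190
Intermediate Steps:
o = 1 (o = -1 + 2 = 1)
y(V, l) = 1
(-3*(5*(-2) + 0))*(-10/(-6) - 8/y(E(4), -5)) = (-3*(5*(-2) + 0))*(-10/(-6) - 8/1) = (-3*(-10 + 0))*(-10*(-⅙) - 8*1) = (-3*(-10))*(5/3 - 8) = 30*(-19/3) = -190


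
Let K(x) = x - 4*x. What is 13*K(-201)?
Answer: 7839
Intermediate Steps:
K(x) = -3*x
13*K(-201) = 13*(-3*(-201)) = 13*603 = 7839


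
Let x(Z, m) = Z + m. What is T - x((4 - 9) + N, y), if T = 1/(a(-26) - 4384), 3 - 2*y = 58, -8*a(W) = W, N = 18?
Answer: 508159/35046 ≈ 14.500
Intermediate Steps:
a(W) = -W/8
y = -55/2 (y = 3/2 - ½*58 = 3/2 - 29 = -55/2 ≈ -27.500)
T = -4/17523 (T = 1/(-⅛*(-26) - 4384) = 1/(13/4 - 4384) = 1/(-17523/4) = -4/17523 ≈ -0.00022827)
T - x((4 - 9) + N, y) = -4/17523 - (((4 - 9) + 18) - 55/2) = -4/17523 - ((-5 + 18) - 55/2) = -4/17523 - (13 - 55/2) = -4/17523 - 1*(-29/2) = -4/17523 + 29/2 = 508159/35046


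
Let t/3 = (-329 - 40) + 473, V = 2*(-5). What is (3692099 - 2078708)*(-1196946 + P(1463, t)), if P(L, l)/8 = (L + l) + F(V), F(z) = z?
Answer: -1908360822966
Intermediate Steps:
V = -10
t = 312 (t = 3*((-329 - 40) + 473) = 3*(-369 + 473) = 3*104 = 312)
P(L, l) = -80 + 8*L + 8*l (P(L, l) = 8*((L + l) - 10) = 8*(-10 + L + l) = -80 + 8*L + 8*l)
(3692099 - 2078708)*(-1196946 + P(1463, t)) = (3692099 - 2078708)*(-1196946 + (-80 + 8*1463 + 8*312)) = 1613391*(-1196946 + (-80 + 11704 + 2496)) = 1613391*(-1196946 + 14120) = 1613391*(-1182826) = -1908360822966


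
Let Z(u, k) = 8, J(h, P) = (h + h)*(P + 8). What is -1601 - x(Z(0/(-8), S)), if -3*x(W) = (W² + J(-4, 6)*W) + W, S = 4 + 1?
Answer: -5627/3 ≈ -1875.7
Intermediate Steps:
J(h, P) = 2*h*(8 + P) (J(h, P) = (2*h)*(8 + P) = 2*h*(8 + P))
S = 5
x(W) = 37*W - W²/3 (x(W) = -((W² + (2*(-4)*(8 + 6))*W) + W)/3 = -((W² + (2*(-4)*14)*W) + W)/3 = -((W² - 112*W) + W)/3 = -(W² - 111*W)/3 = 37*W - W²/3)
-1601 - x(Z(0/(-8), S)) = -1601 - 8*(111 - 1*8)/3 = -1601 - 8*(111 - 8)/3 = -1601 - 8*103/3 = -1601 - 1*824/3 = -1601 - 824/3 = -5627/3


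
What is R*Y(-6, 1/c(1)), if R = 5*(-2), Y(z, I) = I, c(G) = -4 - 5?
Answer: 10/9 ≈ 1.1111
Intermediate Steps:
c(G) = -9
R = -10
R*Y(-6, 1/c(1)) = -10/(-9) = -10*(-⅑) = 10/9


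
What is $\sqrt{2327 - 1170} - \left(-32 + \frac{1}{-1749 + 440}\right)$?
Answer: $\frac{41889}{1309} + \sqrt{1157} \approx 66.016$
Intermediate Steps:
$\sqrt{2327 - 1170} - \left(-32 + \frac{1}{-1749 + 440}\right) = \sqrt{1157} - \left(-32 + \frac{1}{-1309}\right) = \sqrt{1157} - \left(-32 - \frac{1}{1309}\right) = \sqrt{1157} - - \frac{41889}{1309} = \sqrt{1157} + \frac{41889}{1309} = \frac{41889}{1309} + \sqrt{1157}$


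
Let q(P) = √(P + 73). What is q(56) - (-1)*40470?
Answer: 40470 + √129 ≈ 40481.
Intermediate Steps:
q(P) = √(73 + P)
q(56) - (-1)*40470 = √(73 + 56) - (-1)*40470 = √129 - 1*(-40470) = √129 + 40470 = 40470 + √129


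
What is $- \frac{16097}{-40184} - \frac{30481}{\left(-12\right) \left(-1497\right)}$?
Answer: $- \frac{233920499}{180466344} \approx -1.2962$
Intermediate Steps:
$- \frac{16097}{-40184} - \frac{30481}{\left(-12\right) \left(-1497\right)} = \left(-16097\right) \left(- \frac{1}{40184}\right) - \frac{30481}{17964} = \frac{16097}{40184} - \frac{30481}{17964} = - \frac{233920499}{180466344}$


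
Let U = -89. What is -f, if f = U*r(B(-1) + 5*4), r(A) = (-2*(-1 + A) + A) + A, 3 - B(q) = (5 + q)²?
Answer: 178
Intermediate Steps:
B(q) = 3 - (5 + q)²
r(A) = 2 (r(A) = ((2 - 2*A) + A) + A = (2 - A) + A = 2)
f = -178 (f = -89*2 = -178)
-f = -1*(-178) = 178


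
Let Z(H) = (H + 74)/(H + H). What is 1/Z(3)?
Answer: 6/77 ≈ 0.077922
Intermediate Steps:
Z(H) = (74 + H)/(2*H) (Z(H) = (74 + H)/((2*H)) = (74 + H)*(1/(2*H)) = (74 + H)/(2*H))
1/Z(3) = 1/((½)*(74 + 3)/3) = 1/((½)*(⅓)*77) = 1/(77/6) = 6/77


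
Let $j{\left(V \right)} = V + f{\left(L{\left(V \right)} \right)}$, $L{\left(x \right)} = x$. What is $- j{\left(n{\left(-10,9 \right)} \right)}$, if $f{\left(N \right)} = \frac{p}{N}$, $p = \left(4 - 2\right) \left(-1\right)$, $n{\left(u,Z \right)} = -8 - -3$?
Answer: $\frac{23}{5} \approx 4.6$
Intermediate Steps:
$n{\left(u,Z \right)} = -5$ ($n{\left(u,Z \right)} = -8 + 3 = -5$)
$p = -2$ ($p = 2 \left(-1\right) = -2$)
$f{\left(N \right)} = - \frac{2}{N}$
$j{\left(V \right)} = V - \frac{2}{V}$
$- j{\left(n{\left(-10,9 \right)} \right)} = - (-5 - \frac{2}{-5}) = - (-5 - - \frac{2}{5}) = - (-5 + \frac{2}{5}) = \left(-1\right) \left(- \frac{23}{5}\right) = \frac{23}{5}$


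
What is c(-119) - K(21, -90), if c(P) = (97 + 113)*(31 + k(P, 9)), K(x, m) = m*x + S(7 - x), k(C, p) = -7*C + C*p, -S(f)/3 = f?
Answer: -41622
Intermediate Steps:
S(f) = -3*f
K(x, m) = -21 + 3*x + m*x (K(x, m) = m*x - 3*(7 - x) = m*x + (-21 + 3*x) = -21 + 3*x + m*x)
c(P) = 6510 + 420*P (c(P) = (97 + 113)*(31 + P*(-7 + 9)) = 210*(31 + P*2) = 210*(31 + 2*P) = 6510 + 420*P)
c(-119) - K(21, -90) = (6510 + 420*(-119)) - (-21 + 3*21 - 90*21) = (6510 - 49980) - (-21 + 63 - 1890) = -43470 - 1*(-1848) = -43470 + 1848 = -41622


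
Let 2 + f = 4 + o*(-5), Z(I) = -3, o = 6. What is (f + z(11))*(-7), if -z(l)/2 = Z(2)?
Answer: 154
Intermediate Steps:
z(l) = 6 (z(l) = -2*(-3) = 6)
f = -28 (f = -2 + (4 + 6*(-5)) = -2 + (4 - 30) = -2 - 26 = -28)
(f + z(11))*(-7) = (-28 + 6)*(-7) = -22*(-7) = 154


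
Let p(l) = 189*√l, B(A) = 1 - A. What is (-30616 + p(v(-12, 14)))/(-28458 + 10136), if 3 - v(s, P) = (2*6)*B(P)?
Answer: 15308/9161 - 189*√159/18322 ≈ 1.5409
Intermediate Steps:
v(s, P) = -9 + 12*P (v(s, P) = 3 - 2*6*(1 - P) = 3 - 12*(1 - P) = 3 - (12 - 12*P) = 3 + (-12 + 12*P) = -9 + 12*P)
(-30616 + p(v(-12, 14)))/(-28458 + 10136) = (-30616 + 189*√(-9 + 12*14))/(-28458 + 10136) = (-30616 + 189*√(-9 + 168))/(-18322) = (-30616 + 189*√159)*(-1/18322) = 15308/9161 - 189*√159/18322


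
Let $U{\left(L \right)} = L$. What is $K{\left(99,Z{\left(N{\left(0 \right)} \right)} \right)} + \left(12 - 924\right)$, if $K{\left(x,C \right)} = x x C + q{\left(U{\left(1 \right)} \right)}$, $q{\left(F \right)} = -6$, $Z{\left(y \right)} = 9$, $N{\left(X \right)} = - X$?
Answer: $87291$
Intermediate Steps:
$K{\left(x,C \right)} = -6 + C x^{2}$ ($K{\left(x,C \right)} = x x C - 6 = x^{2} C - 6 = C x^{2} - 6 = -6 + C x^{2}$)
$K{\left(99,Z{\left(N{\left(0 \right)} \right)} \right)} + \left(12 - 924\right) = \left(-6 + 9 \cdot 99^{2}\right) + \left(12 - 924\right) = \left(-6 + 9 \cdot 9801\right) + \left(12 - 924\right) = \left(-6 + 88209\right) - 912 = 88203 - 912 = 87291$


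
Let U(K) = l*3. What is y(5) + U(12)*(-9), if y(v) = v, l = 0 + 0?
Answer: 5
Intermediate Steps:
l = 0
U(K) = 0 (U(K) = 0*3 = 0)
y(5) + U(12)*(-9) = 5 + 0*(-9) = 5 + 0 = 5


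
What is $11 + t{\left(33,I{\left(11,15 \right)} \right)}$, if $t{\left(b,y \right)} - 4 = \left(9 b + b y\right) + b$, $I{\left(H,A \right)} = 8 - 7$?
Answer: $378$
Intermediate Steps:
$I{\left(H,A \right)} = 1$
$t{\left(b,y \right)} = 4 + 10 b + b y$ ($t{\left(b,y \right)} = 4 + \left(\left(9 b + b y\right) + b\right) = 4 + \left(10 b + b y\right) = 4 + 10 b + b y$)
$11 + t{\left(33,I{\left(11,15 \right)} \right)} = 11 + \left(4 + 10 \cdot 33 + 33 \cdot 1\right) = 11 + \left(4 + 330 + 33\right) = 11 + 367 = 378$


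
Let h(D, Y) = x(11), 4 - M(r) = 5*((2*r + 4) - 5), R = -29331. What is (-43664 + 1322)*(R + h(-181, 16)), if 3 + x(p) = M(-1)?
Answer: 1241255730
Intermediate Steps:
M(r) = 9 - 10*r (M(r) = 4 - 5*((2*r + 4) - 5) = 4 - 5*((4 + 2*r) - 5) = 4 - 5*(-1 + 2*r) = 4 - (-5 + 10*r) = 4 + (5 - 10*r) = 9 - 10*r)
x(p) = 16 (x(p) = -3 + (9 - 10*(-1)) = -3 + (9 + 10) = -3 + 19 = 16)
h(D, Y) = 16
(-43664 + 1322)*(R + h(-181, 16)) = (-43664 + 1322)*(-29331 + 16) = -42342*(-29315) = 1241255730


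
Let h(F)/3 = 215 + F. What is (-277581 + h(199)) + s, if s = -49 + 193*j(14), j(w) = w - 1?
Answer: -273879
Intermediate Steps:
h(F) = 645 + 3*F (h(F) = 3*(215 + F) = 645 + 3*F)
j(w) = -1 + w
s = 2460 (s = -49 + 193*(-1 + 14) = -49 + 193*13 = -49 + 2509 = 2460)
(-277581 + h(199)) + s = (-277581 + (645 + 3*199)) + 2460 = (-277581 + (645 + 597)) + 2460 = (-277581 + 1242) + 2460 = -276339 + 2460 = -273879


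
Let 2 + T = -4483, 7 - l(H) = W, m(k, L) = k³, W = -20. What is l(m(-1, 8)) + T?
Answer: -4458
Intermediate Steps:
l(H) = 27 (l(H) = 7 - 1*(-20) = 7 + 20 = 27)
T = -4485 (T = -2 - 4483 = -4485)
l(m(-1, 8)) + T = 27 - 4485 = -4458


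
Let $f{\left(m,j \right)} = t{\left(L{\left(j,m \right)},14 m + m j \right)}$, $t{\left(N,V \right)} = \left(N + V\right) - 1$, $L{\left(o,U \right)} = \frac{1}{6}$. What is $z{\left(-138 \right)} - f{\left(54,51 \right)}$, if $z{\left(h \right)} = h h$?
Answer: $\frac{93209}{6} \approx 15535.0$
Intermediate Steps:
$z{\left(h \right)} = h^{2}$
$L{\left(o,U \right)} = \frac{1}{6}$
$t{\left(N,V \right)} = -1 + N + V$
$f{\left(m,j \right)} = - \frac{5}{6} + 14 m + j m$ ($f{\left(m,j \right)} = -1 + \frac{1}{6} + \left(14 m + m j\right) = -1 + \frac{1}{6} + \left(14 m + j m\right) = - \frac{5}{6} + 14 m + j m$)
$z{\left(-138 \right)} - f{\left(54,51 \right)} = \left(-138\right)^{2} - \left(- \frac{5}{6} + 54 \left(14 + 51\right)\right) = 19044 - \left(- \frac{5}{6} + 54 \cdot 65\right) = 19044 - \left(- \frac{5}{6} + 3510\right) = 19044 - \frac{21055}{6} = \frac{93209}{6}$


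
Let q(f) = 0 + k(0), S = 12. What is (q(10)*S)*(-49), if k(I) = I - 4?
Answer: 2352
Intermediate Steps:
k(I) = -4 + I
q(f) = -4 (q(f) = 0 + (-4 + 0) = 0 - 4 = -4)
(q(10)*S)*(-49) = -4*12*(-49) = -48*(-49) = 2352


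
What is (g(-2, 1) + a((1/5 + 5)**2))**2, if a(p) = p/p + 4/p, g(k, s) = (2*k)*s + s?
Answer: 97969/28561 ≈ 3.4302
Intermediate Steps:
g(k, s) = s + 2*k*s (g(k, s) = 2*k*s + s = s + 2*k*s)
a(p) = 1 + 4/p
(g(-2, 1) + a((1/5 + 5)**2))**2 = (1*(1 + 2*(-2)) + (4 + (1/5 + 5)**2)/((1/5 + 5)**2))**2 = (1*(1 - 4) + (4 + (1/5 + 5)**2)/((1/5 + 5)**2))**2 = (1*(-3) + (4 + (26/5)**2)/((26/5)**2))**2 = (-3 + (4 + 676/25)/(676/25))**2 = (-3 + (25/676)*(776/25))**2 = (-3 + 194/169)**2 = (-313/169)**2 = 97969/28561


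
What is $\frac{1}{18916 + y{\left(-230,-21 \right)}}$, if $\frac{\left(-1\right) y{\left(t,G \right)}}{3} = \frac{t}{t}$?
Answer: $\frac{1}{18913} \approx 5.2874 \cdot 10^{-5}$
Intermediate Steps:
$y{\left(t,G \right)} = -3$ ($y{\left(t,G \right)} = - 3 \frac{t}{t} = \left(-3\right) 1 = -3$)
$\frac{1}{18916 + y{\left(-230,-21 \right)}} = \frac{1}{18916 - 3} = \frac{1}{18913}$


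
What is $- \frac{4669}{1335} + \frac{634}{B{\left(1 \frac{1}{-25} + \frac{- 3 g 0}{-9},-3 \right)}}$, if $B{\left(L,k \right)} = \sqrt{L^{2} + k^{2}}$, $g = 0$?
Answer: $- \frac{4669}{1335} + \frac{7925 \sqrt{5626}}{2813} \approx 207.82$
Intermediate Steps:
$- \frac{4669}{1335} + \frac{634}{B{\left(1 \frac{1}{-25} + \frac{- 3 g 0}{-9},-3 \right)}} = - \frac{4669}{1335} + \frac{634}{\sqrt{\left(1 \frac{1}{-25} + \frac{\left(-3\right) 0 \cdot 0}{-9}\right)^{2} + \left(-3\right)^{2}}} = \left(-4669\right) \frac{1}{1335} + \frac{634}{\sqrt{\left(1 \left(- \frac{1}{25}\right) + 0 \cdot 0 \left(- \frac{1}{9}\right)\right)^{2} + 9}} = - \frac{4669}{1335} + \frac{634}{\sqrt{\left(- \frac{1}{25} + 0 \left(- \frac{1}{9}\right)\right)^{2} + 9}} = - \frac{4669}{1335} + \frac{634}{\sqrt{\left(- \frac{1}{25} + 0\right)^{2} + 9}} = - \frac{4669}{1335} + \frac{634}{\sqrt{\left(- \frac{1}{25}\right)^{2} + 9}} = - \frac{4669}{1335} + \frac{634}{\sqrt{\frac{1}{625} + 9}} = - \frac{4669}{1335} + \frac{634}{\sqrt{\frac{5626}{625}}} = - \frac{4669}{1335} + \frac{634}{\frac{1}{25} \sqrt{5626}} = - \frac{4669}{1335} + 634 \frac{25 \sqrt{5626}}{5626} = - \frac{4669}{1335} + \frac{7925 \sqrt{5626}}{2813}$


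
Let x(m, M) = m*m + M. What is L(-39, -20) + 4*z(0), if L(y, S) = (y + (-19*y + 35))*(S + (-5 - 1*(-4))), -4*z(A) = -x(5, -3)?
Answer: -15455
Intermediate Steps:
x(m, M) = M + m² (x(m, M) = m² + M = M + m²)
z(A) = 11/2 (z(A) = -(-1)*(-3 + 5²)/4 = -(-1)*(-3 + 25)/4 = -(-1)*22/4 = -¼*(-22) = 11/2)
L(y, S) = (-1 + S)*(35 - 18*y) (L(y, S) = (y + (35 - 19*y))*(S + (-5 + 4)) = (35 - 18*y)*(S - 1) = (35 - 18*y)*(-1 + S) = (-1 + S)*(35 - 18*y))
L(-39, -20) + 4*z(0) = (-35 + 18*(-39) + 35*(-20) - 18*(-20)*(-39)) + 4*(11/2) = (-35 - 702 - 700 - 14040) + 22 = -15477 + 22 = -15455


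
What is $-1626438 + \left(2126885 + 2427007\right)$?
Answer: $2927454$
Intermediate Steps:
$-1626438 + \left(2126885 + 2427007\right) = -1626438 + 4553892 = 2927454$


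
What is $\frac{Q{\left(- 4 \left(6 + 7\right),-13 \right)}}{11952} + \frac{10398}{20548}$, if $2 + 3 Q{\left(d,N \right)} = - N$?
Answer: $\frac{93264179}{184192272} \approx 0.50634$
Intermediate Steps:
$Q{\left(d,N \right)} = - \frac{2}{3} - \frac{N}{3}$ ($Q{\left(d,N \right)} = - \frac{2}{3} + \frac{\left(-1\right) N}{3} = - \frac{2}{3} - \frac{N}{3}$)
$\frac{Q{\left(- 4 \left(6 + 7\right),-13 \right)}}{11952} + \frac{10398}{20548} = \frac{- \frac{2}{3} - - \frac{13}{3}}{11952} + \frac{10398}{20548} = \left(- \frac{2}{3} + \frac{13}{3}\right) \frac{1}{11952} + 10398 \cdot \frac{1}{20548} = \frac{11}{3} \cdot \frac{1}{11952} + \frac{5199}{10274} = \frac{11}{35856} + \frac{5199}{10274} = \frac{93264179}{184192272}$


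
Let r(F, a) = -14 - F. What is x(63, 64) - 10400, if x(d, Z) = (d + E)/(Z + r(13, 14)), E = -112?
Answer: -384849/37 ≈ -10401.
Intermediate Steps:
x(d, Z) = (-112 + d)/(-27 + Z) (x(d, Z) = (d - 112)/(Z + (-14 - 1*13)) = (-112 + d)/(Z + (-14 - 13)) = (-112 + d)/(Z - 27) = (-112 + d)/(-27 + Z))
x(63, 64) - 10400 = (-112 + 63)/(-27 + 64) - 10400 = -49/37 - 10400 = -384849/37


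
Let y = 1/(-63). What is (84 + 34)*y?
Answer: -118/63 ≈ -1.8730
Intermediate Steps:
y = -1/63 ≈ -0.015873
(84 + 34)*y = (84 + 34)*(-1/63) = 118*(-1/63) = -118/63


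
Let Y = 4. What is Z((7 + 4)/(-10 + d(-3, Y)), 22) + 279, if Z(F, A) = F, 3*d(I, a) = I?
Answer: 278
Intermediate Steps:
d(I, a) = I/3
Z((7 + 4)/(-10 + d(-3, Y)), 22) + 279 = (7 + 4)/(-10 + (⅓)*(-3)) + 279 = 11/(-10 - 1) + 279 = 11/(-11) + 279 = 11*(-1/11) + 279 = -1 + 279 = 278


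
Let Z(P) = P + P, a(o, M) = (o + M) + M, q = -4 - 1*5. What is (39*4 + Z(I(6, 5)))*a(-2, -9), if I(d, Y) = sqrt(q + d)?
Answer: -3120 - 40*I*sqrt(3) ≈ -3120.0 - 69.282*I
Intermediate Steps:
q = -9 (q = -4 - 5 = -9)
I(d, Y) = sqrt(-9 + d)
a(o, M) = o + 2*M (a(o, M) = (M + o) + M = o + 2*M)
Z(P) = 2*P
(39*4 + Z(I(6, 5)))*a(-2, -9) = (39*4 + 2*sqrt(-9 + 6))*(-2 + 2*(-9)) = (156 + 2*sqrt(-3))*(-2 - 18) = (156 + 2*(I*sqrt(3)))*(-20) = (156 + 2*I*sqrt(3))*(-20) = -3120 - 40*I*sqrt(3)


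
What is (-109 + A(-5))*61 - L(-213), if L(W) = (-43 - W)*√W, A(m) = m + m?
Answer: -7259 - 170*I*√213 ≈ -7259.0 - 2481.1*I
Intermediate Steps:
A(m) = 2*m
L(W) = √W*(-43 - W)
(-109 + A(-5))*61 - L(-213) = (-109 + 2*(-5))*61 - √(-213)*(-43 - 1*(-213)) = (-109 - 10)*61 - I*√213*(-43 + 213) = -119*61 - I*√213*170 = -7259 - 170*I*√213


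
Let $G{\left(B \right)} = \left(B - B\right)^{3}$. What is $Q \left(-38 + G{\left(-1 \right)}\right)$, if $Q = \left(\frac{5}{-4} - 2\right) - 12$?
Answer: $\frac{1159}{2} \approx 579.5$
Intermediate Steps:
$G{\left(B \right)} = 0$ ($G{\left(B \right)} = 0^{3} = 0$)
$Q = - \frac{61}{4}$ ($Q = \left(5 \left(- \frac{1}{4}\right) - 2\right) - 12 = \left(- \frac{5}{4} - 2\right) - 12 = - \frac{13}{4} - 12 = - \frac{61}{4} \approx -15.25$)
$Q \left(-38 + G{\left(-1 \right)}\right) = - \frac{61 \left(-38 + 0\right)}{4} = \left(- \frac{61}{4}\right) \left(-38\right) = \frac{1159}{2}$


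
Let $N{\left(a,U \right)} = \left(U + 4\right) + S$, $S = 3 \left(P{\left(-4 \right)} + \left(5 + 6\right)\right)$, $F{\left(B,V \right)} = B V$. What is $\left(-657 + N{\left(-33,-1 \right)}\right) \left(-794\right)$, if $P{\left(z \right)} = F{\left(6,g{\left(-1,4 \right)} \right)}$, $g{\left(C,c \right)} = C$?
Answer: $507366$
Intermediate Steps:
$P{\left(z \right)} = -6$ ($P{\left(z \right)} = 6 \left(-1\right) = -6$)
$S = 15$ ($S = 3 \left(-6 + \left(5 + 6\right)\right) = 3 \left(-6 + 11\right) = 3 \cdot 5 = 15$)
$N{\left(a,U \right)} = 19 + U$ ($N{\left(a,U \right)} = \left(U + 4\right) + 15 = \left(4 + U\right) + 15 = 19 + U$)
$\left(-657 + N{\left(-33,-1 \right)}\right) \left(-794\right) = \left(-657 + \left(19 - 1\right)\right) \left(-794\right) = \left(-657 + 18\right) \left(-794\right) = \left(-639\right) \left(-794\right) = 507366$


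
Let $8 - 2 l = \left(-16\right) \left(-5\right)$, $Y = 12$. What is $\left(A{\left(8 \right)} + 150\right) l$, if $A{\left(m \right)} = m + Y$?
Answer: $-6120$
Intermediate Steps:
$A{\left(m \right)} = 12 + m$ ($A{\left(m \right)} = m + 12 = 12 + m$)
$l = -36$ ($l = 4 - \frac{\left(-16\right) \left(-5\right)}{2} = 4 - 40 = -36$)
$\left(A{\left(8 \right)} + 150\right) l = \left(\left(12 + 8\right) + 150\right) \left(-36\right) = \left(20 + 150\right) \left(-36\right) = 170 \left(-36\right) = -6120$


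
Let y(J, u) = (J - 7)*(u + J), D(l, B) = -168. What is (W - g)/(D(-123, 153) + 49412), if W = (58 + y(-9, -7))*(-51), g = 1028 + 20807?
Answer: -37849/49244 ≈ -0.76860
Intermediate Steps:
y(J, u) = (-7 + J)*(J + u)
g = 21835
W = -16014 (W = (58 + ((-9)² - 7*(-9) - 7*(-7) - 9*(-7)))*(-51) = (58 + (81 + 63 + 49 + 63))*(-51) = (58 + 256)*(-51) = 314*(-51) = -16014)
(W - g)/(D(-123, 153) + 49412) = (-16014 - 1*21835)/(-168 + 49412) = (-16014 - 21835)/49244 = -37849*1/49244 = -37849/49244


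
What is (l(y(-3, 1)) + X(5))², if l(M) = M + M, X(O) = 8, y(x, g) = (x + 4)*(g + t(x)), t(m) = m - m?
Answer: 100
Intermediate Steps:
t(m) = 0
y(x, g) = g*(4 + x) (y(x, g) = (x + 4)*(g + 0) = (4 + x)*g = g*(4 + x))
l(M) = 2*M
(l(y(-3, 1)) + X(5))² = (2*(1*(4 - 3)) + 8)² = (2*(1*1) + 8)² = (2*1 + 8)² = (2 + 8)² = 10² = 100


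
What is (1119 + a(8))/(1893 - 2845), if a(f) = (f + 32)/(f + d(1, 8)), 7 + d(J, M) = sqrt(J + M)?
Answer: -1129/952 ≈ -1.1859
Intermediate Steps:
d(J, M) = -7 + sqrt(J + M)
a(f) = (32 + f)/(-4 + f) (a(f) = (f + 32)/(f + (-7 + sqrt(1 + 8))) = (32 + f)/(f + (-7 + sqrt(9))) = (32 + f)/(f + (-7 + 3)) = (32 + f)/(f - 4) = (32 + f)/(-4 + f))
(1119 + a(8))/(1893 - 2845) = (1119 + (32 + 8)/(-4 + 8))/(1893 - 2845) = (1119 + 40/4)/(-952) = (1119 + (1/4)*40)*(-1/952) = (1119 + 10)*(-1/952) = 1129*(-1/952) = -1129/952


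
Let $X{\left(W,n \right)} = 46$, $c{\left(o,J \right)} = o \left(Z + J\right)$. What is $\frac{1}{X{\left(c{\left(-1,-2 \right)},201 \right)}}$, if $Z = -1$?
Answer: $\frac{1}{46} \approx 0.021739$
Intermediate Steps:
$c{\left(o,J \right)} = o \left(-1 + J\right)$
$\frac{1}{X{\left(c{\left(-1,-2 \right)},201 \right)}} = \frac{1}{46}$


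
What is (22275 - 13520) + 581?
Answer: 9336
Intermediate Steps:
(22275 - 13520) + 581 = 8755 + 581 = 9336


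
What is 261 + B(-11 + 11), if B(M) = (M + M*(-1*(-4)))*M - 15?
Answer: 246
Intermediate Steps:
B(M) = -15 + 5*M² (B(M) = (M + M*4)*M - 15 = (M + 4*M)*M - 15 = (5*M)*M - 15 = 5*M² - 15 = -15 + 5*M²)
261 + B(-11 + 11) = 261 + (-15 + 5*(-11 + 11)²) = 261 + (-15 + 5*0²) = 261 + (-15 + 5*0) = 261 + (-15 + 0) = 261 - 15 = 246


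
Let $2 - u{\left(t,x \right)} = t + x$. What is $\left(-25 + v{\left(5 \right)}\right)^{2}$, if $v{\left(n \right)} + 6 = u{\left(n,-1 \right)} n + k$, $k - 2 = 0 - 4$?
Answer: $1849$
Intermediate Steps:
$u{\left(t,x \right)} = 2 - t - x$ ($u{\left(t,x \right)} = 2 - \left(t + x\right) = 2 - t - x$)
$k = -2$ ($k = 2 + \left(0 - 4\right) = 2 - 4 = -2$)
$v{\left(n \right)} = -8 + n \left(3 - n\right)$ ($v{\left(n \right)} = -6 + \left(\left(2 - n - -1\right) n - 2\right) = -6 + \left(\left(2 - n + 1\right) n - 2\right) = -6 + \left(\left(3 - n\right) n - 2\right) = -6 + \left(n \left(3 - n\right) - 2\right) = -6 + \left(-2 + n \left(3 - n\right)\right) = -8 + n \left(3 - n\right)$)
$\left(-25 + v{\left(5 \right)}\right)^{2} = \left(-25 - \left(8 + 5 \left(-3 + 5\right)\right)\right)^{2} = \left(-25 - \left(8 + 5 \cdot 2\right)\right)^{2} = \left(-25 - 18\right)^{2} = \left(-43\right)^{2} = 1849$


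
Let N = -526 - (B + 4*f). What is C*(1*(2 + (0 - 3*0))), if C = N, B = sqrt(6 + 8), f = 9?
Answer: -1124 - 2*sqrt(14) ≈ -1131.5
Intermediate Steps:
B = sqrt(14) ≈ 3.7417
N = -562 - sqrt(14) (N = -526 - (sqrt(14) + 4*9) = -526 - (sqrt(14) + 36) = -526 - (36 + sqrt(14)) = -526 + (-36 - sqrt(14)) = -562 - sqrt(14) ≈ -565.74)
C = -562 - sqrt(14) ≈ -565.74
C*(1*(2 + (0 - 3*0))) = (-562 - sqrt(14))*(1*(2 + (0 - 3*0))) = (-562 - sqrt(14))*(1*(2 + (0 + 0))) = (-562 - sqrt(14))*(1*(2 + 0)) = (-562 - sqrt(14))*(1*2) = (-562 - sqrt(14))*2 = -1124 - 2*sqrt(14)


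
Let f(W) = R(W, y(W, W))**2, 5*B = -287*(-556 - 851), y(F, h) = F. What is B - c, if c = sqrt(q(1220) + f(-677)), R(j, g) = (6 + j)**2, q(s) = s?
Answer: 403809/5 - 3*sqrt(22524106589) ≈ -3.6948e+5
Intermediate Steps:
B = 403809/5 (B = (-287*(-556 - 851))/5 = (-287*(-1407))/5 = (1/5)*403809 = 403809/5 ≈ 80762.)
f(W) = (6 + W)**4 (f(W) = ((6 + W)**2)**2 = (6 + W)**4)
c = 3*sqrt(22524106589) (c = sqrt(1220 + (6 - 677)**4) = sqrt(1220 + (-671)**4) = sqrt(1220 + 202716958081) = sqrt(202716959301) = 3*sqrt(22524106589) ≈ 4.5024e+5)
B - c = 403809/5 - 3*sqrt(22524106589)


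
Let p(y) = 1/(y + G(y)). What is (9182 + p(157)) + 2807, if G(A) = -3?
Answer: 1846307/154 ≈ 11989.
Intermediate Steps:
p(y) = 1/(-3 + y) (p(y) = 1/(y - 3) = 1/(-3 + y))
(9182 + p(157)) + 2807 = (9182 + 1/(-3 + 157)) + 2807 = (9182 + 1/154) + 2807 = 1414029/154 + 2807 = 1846307/154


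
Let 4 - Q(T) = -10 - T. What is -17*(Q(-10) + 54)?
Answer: -986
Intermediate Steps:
Q(T) = 14 + T (Q(T) = 4 - (-10 - T) = 4 + (10 + T) = 14 + T)
-17*(Q(-10) + 54) = -17*((14 - 10) + 54) = -17*(4 + 54) = -17*58 = -986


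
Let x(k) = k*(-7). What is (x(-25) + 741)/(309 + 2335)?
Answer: 229/661 ≈ 0.34644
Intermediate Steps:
x(k) = -7*k
(x(-25) + 741)/(309 + 2335) = (-7*(-25) + 741)/(309 + 2335) = (175 + 741)/2644 = 916*(1/2644) = 229/661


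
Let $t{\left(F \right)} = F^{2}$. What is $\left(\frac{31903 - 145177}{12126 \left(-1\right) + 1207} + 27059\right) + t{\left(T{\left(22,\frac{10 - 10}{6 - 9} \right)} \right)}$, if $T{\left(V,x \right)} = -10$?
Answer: $\frac{296662395}{10919} \approx 27169.0$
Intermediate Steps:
$\left(\frac{31903 - 145177}{12126 \left(-1\right) + 1207} + 27059\right) + t{\left(T{\left(22,\frac{10 - 10}{6 - 9} \right)} \right)} = \left(\frac{31903 - 145177}{12126 \left(-1\right) + 1207} + 27059\right) + \left(-10\right)^{2} = \left(- \frac{113274}{-12126 + 1207} + 27059\right) + 100 = \left(- \frac{113274}{-10919} + 27059\right) + 100 = \left(\left(-113274\right) \left(- \frac{1}{10919}\right) + 27059\right) + 100 = \left(\frac{113274}{10919} + 27059\right) + 100 = \frac{295570495}{10919} + 100 = \frac{296662395}{10919}$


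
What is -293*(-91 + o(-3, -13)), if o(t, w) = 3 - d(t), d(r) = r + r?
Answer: 24026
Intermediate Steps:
d(r) = 2*r
o(t, w) = 3 - 2*t
-293*(-91 + o(-3, -13)) = -293*(-91 + (3 - 2*(-3))) = -293*(-91 + (3 + 6)) = -293*(-91 + 9) = -293*(-82) = 24026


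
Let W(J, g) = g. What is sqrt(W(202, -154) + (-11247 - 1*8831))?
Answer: 6*I*sqrt(562) ≈ 142.24*I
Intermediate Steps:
sqrt(W(202, -154) + (-11247 - 1*8831)) = sqrt(-154 + (-11247 - 1*8831)) = sqrt(-154 + (-11247 - 8831)) = sqrt(-154 - 20078) = sqrt(-20232) = 6*I*sqrt(562)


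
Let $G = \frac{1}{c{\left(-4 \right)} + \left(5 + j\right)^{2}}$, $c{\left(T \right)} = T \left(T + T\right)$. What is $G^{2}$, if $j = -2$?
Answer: $\frac{1}{1681} \approx 0.00059488$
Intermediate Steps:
$c{\left(T \right)} = 2 T^{2}$ ($c{\left(T \right)} = T 2 T = 2 T^{2}$)
$G = \frac{1}{41}$ ($G = \frac{1}{2 \left(-4\right)^{2} + \left(5 - 2\right)^{2}} = \frac{1}{2 \cdot 16 + 3^{2}} = \frac{1}{32 + 9} = \frac{1}{41} \approx 0.02439$)
$G^{2} = \left(\frac{1}{41}\right)^{2} = \frac{1}{1681}$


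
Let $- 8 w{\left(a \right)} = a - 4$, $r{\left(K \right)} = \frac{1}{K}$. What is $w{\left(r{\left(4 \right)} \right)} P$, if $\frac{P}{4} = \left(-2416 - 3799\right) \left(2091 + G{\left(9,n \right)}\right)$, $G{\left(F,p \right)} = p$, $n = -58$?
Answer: $- \frac{189526425}{8} \approx -2.3691 \cdot 10^{7}$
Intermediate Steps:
$w{\left(a \right)} = \frac{1}{2} - \frac{a}{8}$ ($w{\left(a \right)} = - \frac{a - 4}{8} = - \frac{-4 + a}{8} = \frac{1}{2} - \frac{a}{8}$)
$P = -50540380$ ($P = 4 \left(-2416 - 3799\right) \left(2091 - 58\right) = 4 \left(\left(-6215\right) 2033\right) = 4 \left(-12635095\right) = -50540380$)
$w{\left(r{\left(4 \right)} \right)} P = \left(\frac{1}{2} - \frac{1}{8 \cdot 4}\right) \left(-50540380\right) = \left(\frac{1}{2} - \frac{1}{32}\right) \left(-50540380\right) = \frac{15}{32} \left(-50540380\right) = - \frac{189526425}{8}$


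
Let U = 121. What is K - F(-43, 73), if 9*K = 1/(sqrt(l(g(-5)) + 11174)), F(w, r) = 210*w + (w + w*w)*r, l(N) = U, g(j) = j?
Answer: -122808 + sqrt(1255)/33885 ≈ -1.2281e+5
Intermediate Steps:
l(N) = 121
F(w, r) = 210*w + r*(w + w**2) (F(w, r) = 210*w + (w + w**2)*r = 210*w + r*(w + w**2))
K = sqrt(1255)/33885 (K = 1/(9*(sqrt(121 + 11174))) = 1/(9*(sqrt(11295))) = 1/(9*((3*sqrt(1255)))) = (sqrt(1255)/3765)/9 = sqrt(1255)/33885 ≈ 0.0010455)
K - F(-43, 73) = sqrt(1255)/33885 - (-43)*(210 + 73 + 73*(-43)) = sqrt(1255)/33885 - (-43)*(210 + 73 - 3139) = sqrt(1255)/33885 - (-43)*(-2856) = sqrt(1255)/33885 - 1*122808 = sqrt(1255)/33885 - 122808 = -122808 + sqrt(1255)/33885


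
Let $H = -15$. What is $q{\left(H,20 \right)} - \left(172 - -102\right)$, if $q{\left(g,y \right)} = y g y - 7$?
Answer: $-6281$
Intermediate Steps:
$q{\left(g,y \right)} = -7 + g y^{2}$ ($q{\left(g,y \right)} = g y y - 7 = g y^{2} - 7 = -7 + g y^{2}$)
$q{\left(H,20 \right)} - \left(172 - -102\right) = \left(-7 - 15 \cdot 20^{2}\right) - \left(172 - -102\right) = \left(-7 - 6000\right) - \left(172 + 102\right) = \left(-7 - 6000\right) - 274 = -6007 - 274 = -6281$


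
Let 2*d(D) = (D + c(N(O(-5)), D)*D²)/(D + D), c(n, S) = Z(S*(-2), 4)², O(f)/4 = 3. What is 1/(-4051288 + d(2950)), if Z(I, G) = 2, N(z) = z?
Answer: -4/16193351 ≈ -2.4702e-7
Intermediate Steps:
O(f) = 12 (O(f) = 4*3 = 12)
c(n, S) = 4 (c(n, S) = 2² = 4)
d(D) = (D + 4*D²)/(4*D) (d(D) = ((D + 4*D²)/(D + D))/2 = ((D + 4*D²)/((2*D)))/2 = ((D + 4*D²)*(1/(2*D)))/2 = ((D + 4*D²)/(2*D))/2 = (D + 4*D²)/(4*D))
1/(-4051288 + d(2950)) = 1/(-4051288 + (¼ + 2950)) = 1/(-4051288 + 11801/4) = 1/(-16193351/4) = -4/16193351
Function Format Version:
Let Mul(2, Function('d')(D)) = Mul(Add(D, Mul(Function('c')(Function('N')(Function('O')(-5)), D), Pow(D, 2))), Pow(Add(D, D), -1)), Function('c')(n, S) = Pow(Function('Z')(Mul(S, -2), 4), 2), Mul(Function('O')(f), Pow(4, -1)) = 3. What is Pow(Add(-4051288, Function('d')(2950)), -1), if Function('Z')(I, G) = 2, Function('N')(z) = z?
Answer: Rational(-4, 16193351) ≈ -2.4702e-7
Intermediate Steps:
Function('O')(f) = 12 (Function('O')(f) = Mul(4, 3) = 12)
Function('c')(n, S) = 4 (Function('c')(n, S) = Pow(2, 2) = 4)
Function('d')(D) = Mul(Rational(1, 4), Pow(D, -1), Add(D, Mul(4, Pow(D, 2)))) (Function('d')(D) = Mul(Rational(1, 2), Mul(Add(D, Mul(4, Pow(D, 2))), Pow(Add(D, D), -1))) = Mul(Rational(1, 2), Mul(Add(D, Mul(4, Pow(D, 2))), Pow(Mul(2, D), -1))) = Mul(Rational(1, 2), Mul(Add(D, Mul(4, Pow(D, 2))), Mul(Rational(1, 2), Pow(D, -1)))) = Mul(Rational(1, 2), Mul(Rational(1, 2), Pow(D, -1), Add(D, Mul(4, Pow(D, 2))))) = Mul(Rational(1, 4), Pow(D, -1), Add(D, Mul(4, Pow(D, 2)))))
Pow(Add(-4051288, Function('d')(2950)), -1) = Pow(Add(-4051288, Add(Rational(1, 4), 2950)), -1) = Pow(Add(-4051288, Rational(11801, 4)), -1) = Pow(Rational(-16193351, 4), -1) = Rational(-4, 16193351)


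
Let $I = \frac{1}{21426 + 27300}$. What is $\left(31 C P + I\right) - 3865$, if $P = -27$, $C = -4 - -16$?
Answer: $- \frac{677729933}{48726} \approx -13909.0$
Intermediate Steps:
$C = 12$ ($C = -4 + 16 = 12$)
$I = \frac{1}{48726} \approx 2.0523 \cdot 10^{-5}$
$\left(31 C P + I\right) - 3865 = \left(31 \cdot 12 \left(-27\right) + \frac{1}{48726}\right) - 3865 = \left(372 \left(-27\right) + \frac{1}{48726}\right) - 3865 = \left(-10044 + \frac{1}{48726}\right) - 3865 = - \frac{489403943}{48726} - 3865 = - \frac{677729933}{48726}$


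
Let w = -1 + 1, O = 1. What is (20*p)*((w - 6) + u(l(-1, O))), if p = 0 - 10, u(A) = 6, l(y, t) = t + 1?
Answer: 0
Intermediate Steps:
l(y, t) = 1 + t
p = -10
w = 0
(20*p)*((w - 6) + u(l(-1, O))) = (20*(-10))*((0 - 6) + 6) = -200*(-6 + 6) = -200*0 = 0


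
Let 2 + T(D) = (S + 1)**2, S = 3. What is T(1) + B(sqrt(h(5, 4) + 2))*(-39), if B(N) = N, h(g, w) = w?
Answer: 14 - 39*sqrt(6) ≈ -81.530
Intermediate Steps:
T(D) = 14 (T(D) = -2 + (3 + 1)**2 = -2 + 4**2 = -2 + 16 = 14)
T(1) + B(sqrt(h(5, 4) + 2))*(-39) = 14 + sqrt(4 + 2)*(-39) = 14 + sqrt(6)*(-39) = 14 - 39*sqrt(6)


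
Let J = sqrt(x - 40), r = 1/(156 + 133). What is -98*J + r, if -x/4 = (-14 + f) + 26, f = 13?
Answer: 1/289 - 196*I*sqrt(35) ≈ 0.0034602 - 1159.6*I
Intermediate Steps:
x = -100 (x = -4*((-14 + 13) + 26) = -4*(-1 + 26) = -4*25 = -100)
r = 1/289 ≈ 0.0034602
J = 2*I*sqrt(35) (J = sqrt(-100 - 40) = sqrt(-140) = 2*I*sqrt(35) ≈ 11.832*I)
-98*J + r = -196*I*sqrt(35) + 1/289 = 1/289 - 196*I*sqrt(35)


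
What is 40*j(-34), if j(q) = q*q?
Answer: 46240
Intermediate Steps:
j(q) = q²
40*j(-34) = 40*(-34)² = 40*1156 = 46240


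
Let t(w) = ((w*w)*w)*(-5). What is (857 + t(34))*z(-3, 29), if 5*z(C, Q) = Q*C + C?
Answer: 3521934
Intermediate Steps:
t(w) = -5*w**3 (t(w) = (w**2*w)*(-5) = w**3*(-5) = -5*w**3)
z(C, Q) = C/5 + C*Q/5 (z(C, Q) = (Q*C + C)/5 = (C*Q + C)/5 = (C + C*Q)/5 = C/5 + C*Q/5)
(857 + t(34))*z(-3, 29) = (857 - 5*34**3)*((1/5)*(-3)*(1 + 29)) = (857 - 5*39304)*((1/5)*(-3)*30) = (857 - 196520)*(-18) = -195663*(-18) = 3521934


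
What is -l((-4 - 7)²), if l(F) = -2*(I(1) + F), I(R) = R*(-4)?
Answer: 234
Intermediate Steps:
I(R) = -4*R
l(F) = 8 - 2*F (l(F) = -2*(-4*1 + F) = -2*(-4 + F) = 8 - 2*F)
-l((-4 - 7)²) = -(8 - 2*(-4 - 7)²) = -(8 - 2*(-11)²) = -(8 - 2*121) = -(8 - 242) = -1*(-234) = 234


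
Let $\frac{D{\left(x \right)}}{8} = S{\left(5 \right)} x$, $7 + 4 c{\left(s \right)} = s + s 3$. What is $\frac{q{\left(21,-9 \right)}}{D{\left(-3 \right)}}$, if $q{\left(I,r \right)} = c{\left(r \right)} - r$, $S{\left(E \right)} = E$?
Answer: $\frac{7}{480} \approx 0.014583$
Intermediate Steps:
$c{\left(s \right)} = - \frac{7}{4} + s$ ($c{\left(s \right)} = - \frac{7}{4} + \frac{s + s 3}{4} = - \frac{7}{4} + \frac{s + 3 s}{4} = - \frac{7}{4} + \frac{4 s}{4} = - \frac{7}{4} + s$)
$q{\left(I,r \right)} = - \frac{7}{4}$ ($q{\left(I,r \right)} = \left(- \frac{7}{4} + r\right) - r = - \frac{7}{4}$)
$D{\left(x \right)} = 40 x$ ($D{\left(x \right)} = 8 \cdot 5 x = 40 x$)
$\frac{q{\left(21,-9 \right)}}{D{\left(-3 \right)}} = - \frac{7}{4 \cdot 40 \left(-3\right)} = - \frac{7}{4 \left(-120\right)} = \left(- \frac{7}{4}\right) \left(- \frac{1}{120}\right) = \frac{7}{480}$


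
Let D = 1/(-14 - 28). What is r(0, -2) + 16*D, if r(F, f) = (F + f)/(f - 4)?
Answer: -1/21 ≈ -0.047619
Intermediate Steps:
r(F, f) = (F + f)/(-4 + f)
D = -1/42 (D = 1/(-42) = -1/42 ≈ -0.023810)
r(0, -2) + 16*D = (0 - 2)/(-4 - 2) + 16*(-1/42) = -2/(-6) - 8/21 = -⅙*(-2) - 8/21 = ⅓ - 8/21 = -1/21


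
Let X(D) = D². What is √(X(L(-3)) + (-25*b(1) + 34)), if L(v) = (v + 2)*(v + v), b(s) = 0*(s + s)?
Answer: √70 ≈ 8.3666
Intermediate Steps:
b(s) = 0 (b(s) = 0*(2*s) = 0)
L(v) = 2*v*(2 + v) (L(v) = (2 + v)*(2*v) = 2*v*(2 + v))
√(X(L(-3)) + (-25*b(1) + 34)) = √((2*(-3)*(2 - 3))² + (-25*0 + 34)) = √((2*(-3)*(-1))² + (0 + 34)) = √(6² + 34) = √(36 + 34) = √70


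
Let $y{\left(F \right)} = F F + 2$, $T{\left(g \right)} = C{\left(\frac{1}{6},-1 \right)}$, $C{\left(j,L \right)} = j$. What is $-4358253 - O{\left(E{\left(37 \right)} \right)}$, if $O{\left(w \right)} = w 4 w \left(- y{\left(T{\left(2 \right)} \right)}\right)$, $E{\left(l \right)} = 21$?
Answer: $-4354676$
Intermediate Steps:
$T{\left(g \right)} = \frac{1}{6}$
$y{\left(F \right)} = 2 + F^{2}$ ($y{\left(F \right)} = F^{2} + 2 = 2 + F^{2}$)
$O{\left(w \right)} = - \frac{73 w^{2}}{9}$ ($O{\left(w \right)} = w 4 w \left(- (2 + \left(\frac{1}{6}\right)^{2})\right) = 4 w^{2} \left(- (2 + \frac{1}{36})\right) = 4 w^{2} \left(\left(-1\right) \frac{73}{36}\right) = 4 w^{2} \left(- \frac{73}{36}\right) = - \frac{73 w^{2}}{9}$)
$-4358253 - O{\left(E{\left(37 \right)} \right)} = -4358253 - - \frac{73 \cdot 21^{2}}{9} = -4358253 - \left(- \frac{73}{9}\right) 441 = -4358253 - -3577 = -4358253 + 3577 = -4354676$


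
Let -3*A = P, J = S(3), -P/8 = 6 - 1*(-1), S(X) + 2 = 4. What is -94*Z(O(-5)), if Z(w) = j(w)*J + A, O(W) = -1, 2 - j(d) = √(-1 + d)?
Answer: -6392/3 + 188*I*√2 ≈ -2130.7 + 265.87*I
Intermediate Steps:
S(X) = 2 (S(X) = -2 + 4 = 2)
P = -56 (P = -8*(6 - 1*(-1)) = -8*(6 + 1) = -8*7 = -56)
J = 2
j(d) = 2 - √(-1 + d)
A = 56/3 (A = -⅓*(-56) = 56/3 ≈ 18.667)
Z(w) = 68/3 - 2*√(-1 + w) (Z(w) = (2 - √(-1 + w))*2 + 56/3 = (4 - 2*√(-1 + w)) + 56/3 = 68/3 - 2*√(-1 + w))
-94*Z(O(-5)) = -94*(68/3 - 2*√(-1 - 1)) = -94*(68/3 - 2*I*√2) = -6392/3 + 188*I*√2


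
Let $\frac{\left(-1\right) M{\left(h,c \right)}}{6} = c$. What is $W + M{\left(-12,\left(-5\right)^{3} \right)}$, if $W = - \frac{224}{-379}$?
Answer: $\frac{284474}{379} \approx 750.59$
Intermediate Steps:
$M{\left(h,c \right)} = - 6 c$
$W = \frac{224}{379}$ ($W = \left(-224\right) \left(- \frac{1}{379}\right) = \frac{224}{379} \approx 0.59103$)
$W + M{\left(-12,\left(-5\right)^{3} \right)} = \frac{224}{379} - 6 \left(-5\right)^{3} = \frac{224}{379} - -750 = \frac{224}{379} + 750 = \frac{284474}{379}$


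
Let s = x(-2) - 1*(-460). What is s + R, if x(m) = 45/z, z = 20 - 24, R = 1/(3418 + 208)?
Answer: 3254337/7252 ≈ 448.75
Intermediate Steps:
R = 1/3626 ≈ 0.00027579
z = -4
x(m) = -45/4 (x(m) = 45/(-4) = 45*(-1/4) = -45/4)
s = 1795/4 (s = -45/4 - 1*(-460) = -45/4 + 460 = 1795/4 ≈ 448.75)
s + R = 1795/4 + 1/3626 = 3254337/7252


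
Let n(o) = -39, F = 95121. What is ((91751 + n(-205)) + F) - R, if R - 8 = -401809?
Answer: 588634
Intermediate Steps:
R = -401801 (R = 8 - 401809 = -401801)
((91751 + n(-205)) + F) - R = ((91751 - 39) + 95121) - 1*(-401801) = (91712 + 95121) + 401801 = 186833 + 401801 = 588634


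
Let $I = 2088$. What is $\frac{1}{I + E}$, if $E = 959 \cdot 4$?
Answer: $\frac{1}{5924} \approx 0.0001688$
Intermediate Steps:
$E = 3836$
$\frac{1}{I + E} = \frac{1}{2088 + 3836} = \frac{1}{5924}$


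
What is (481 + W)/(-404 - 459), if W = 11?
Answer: -492/863 ≈ -0.57010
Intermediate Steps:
(481 + W)/(-404 - 459) = (481 + 11)/(-404 - 459) = 492/(-863) = 492*(-1/863) = -492/863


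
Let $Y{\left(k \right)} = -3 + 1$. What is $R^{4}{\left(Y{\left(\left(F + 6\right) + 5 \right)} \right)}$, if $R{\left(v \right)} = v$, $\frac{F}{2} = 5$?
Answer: $16$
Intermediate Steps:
$F = 10$ ($F = 2 \cdot 5 = 10$)
$Y{\left(k \right)} = -2$
$R^{4}{\left(Y{\left(\left(F + 6\right) + 5 \right)} \right)} = \left(-2\right)^{4} = 16$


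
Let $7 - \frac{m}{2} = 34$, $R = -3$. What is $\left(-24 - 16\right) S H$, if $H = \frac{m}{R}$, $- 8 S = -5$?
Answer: $-450$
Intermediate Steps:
$S = \frac{5}{8}$ ($S = \left(- \frac{1}{8}\right) \left(-5\right) = \frac{5}{8} \approx 0.625$)
$m = -54$ ($m = 14 - 68 = -54$)
$H = 18$ ($H = - \frac{54}{-3} = \left(-54\right) \left(- \frac{1}{3}\right) = 18$)
$\left(-24 - 16\right) S H = \left(-24 - 16\right) \frac{5}{8} \cdot 18 = \left(-40\right) \frac{5}{8} \cdot 18 = \left(-25\right) 18 = -450$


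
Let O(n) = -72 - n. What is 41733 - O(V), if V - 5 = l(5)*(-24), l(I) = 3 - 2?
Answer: 41786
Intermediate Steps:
l(I) = 1
V = -19 (V = 5 + 1*(-24) = 5 - 24 = -19)
41733 - O(V) = 41733 - (-72 - 1*(-19)) = 41733 - (-72 + 19) = 41733 - 1*(-53) = 41733 + 53 = 41786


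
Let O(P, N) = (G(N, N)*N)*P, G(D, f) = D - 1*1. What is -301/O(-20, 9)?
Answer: 301/1440 ≈ 0.20903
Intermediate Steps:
G(D, f) = -1 + D (G(D, f) = D - 1 = -1 + D)
O(P, N) = N*P*(-1 + N) (O(P, N) = ((-1 + N)*N)*P = (N*(-1 + N))*P = N*P*(-1 + N))
-301/O(-20, 9) = -301*(-1/(180*(-1 + 9))) = -301/(9*(-20)*8) = -301/(-1440) = -301*(-1/1440) = 301/1440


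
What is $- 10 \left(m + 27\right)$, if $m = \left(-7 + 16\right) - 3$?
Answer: $-330$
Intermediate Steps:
$m = 6$ ($m = 9 - 3 = 6$)
$- 10 \left(m + 27\right) = - 10 \left(6 + 27\right) = \left(-10\right) 33 = -330$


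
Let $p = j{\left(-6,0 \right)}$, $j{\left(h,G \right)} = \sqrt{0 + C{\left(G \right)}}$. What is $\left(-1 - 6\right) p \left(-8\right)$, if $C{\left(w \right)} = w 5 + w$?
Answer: $0$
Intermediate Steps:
$C{\left(w \right)} = 6 w$ ($C{\left(w \right)} = 5 w + w = 6 w$)
$j{\left(h,G \right)} = \sqrt{6} \sqrt{G}$ ($j{\left(h,G \right)} = \sqrt{0 + 6 G} = \sqrt{6 G} = \sqrt{6} \sqrt{G}$)
$p = 0$ ($p = \sqrt{6} \sqrt{0} = \sqrt{6} \cdot 0 = 0$)
$\left(-1 - 6\right) p \left(-8\right) = \left(-1 - 6\right) 0 \left(-8\right) = \left(-7\right) 0 \left(-8\right) = 0 \left(-8\right) = 0$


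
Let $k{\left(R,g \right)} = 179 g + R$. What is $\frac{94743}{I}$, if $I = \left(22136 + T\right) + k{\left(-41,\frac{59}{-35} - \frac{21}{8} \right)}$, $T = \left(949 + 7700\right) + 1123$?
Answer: $\frac{26528040}{8706707} \approx 3.0469$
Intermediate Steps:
$T = 9772$ ($T = 8649 + 1123 = 9772$)
$k{\left(R,g \right)} = R + 179 g$
$I = \frac{8706707}{280}$ ($I = \left(22136 + 9772\right) + \left(-41 + 179 \left(\frac{59}{-35} - \frac{21}{8}\right)\right) = 31908 + \left(-41 + 179 \left(59 \left(- \frac{1}{35}\right) - \frac{21}{8}\right)\right) = 31908 + \left(-41 + 179 \left(- \frac{59}{35} - \frac{21}{8}\right)\right) = 31908 + \left(-41 + 179 \left(- \frac{1207}{280}\right)\right) = 31908 - \frac{227533}{280} = \frac{8706707}{280} \approx 31095.0$)
$\frac{94743}{I} = \frac{94743}{\frac{8706707}{280}} = 94743 \cdot \frac{280}{8706707} = \frac{26528040}{8706707}$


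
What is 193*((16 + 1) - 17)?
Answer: 0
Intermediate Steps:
193*((16 + 1) - 17) = 193*(17 - 17) = 193*0 = 0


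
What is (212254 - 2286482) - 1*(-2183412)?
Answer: 109184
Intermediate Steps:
(212254 - 2286482) - 1*(-2183412) = -2074228 + 2183412 = 109184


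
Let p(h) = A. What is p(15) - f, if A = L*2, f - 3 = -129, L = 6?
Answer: 138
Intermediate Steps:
f = -126 (f = 3 - 129 = -126)
A = 12 (A = 6*2 = 12)
p(h) = 12
p(15) - f = 12 - 1*(-126) = 12 + 126 = 138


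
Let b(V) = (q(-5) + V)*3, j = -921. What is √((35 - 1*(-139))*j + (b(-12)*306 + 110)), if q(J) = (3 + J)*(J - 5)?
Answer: 20*I*√382 ≈ 390.9*I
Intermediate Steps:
q(J) = (-5 + J)*(3 + J) (q(J) = (3 + J)*(-5 + J) = (-5 + J)*(3 + J))
b(V) = 60 + 3*V (b(V) = ((-15 + (-5)² - 2*(-5)) + V)*3 = ((-15 + 25 + 10) + V)*3 = (20 + V)*3 = 60 + 3*V)
√((35 - 1*(-139))*j + (b(-12)*306 + 110)) = √((35 - 1*(-139))*(-921) + ((60 + 3*(-12))*306 + 110)) = √((35 + 139)*(-921) + ((60 - 36)*306 + 110)) = √(174*(-921) + (24*306 + 110)) = √(-160254 + (7344 + 110)) = √(-160254 + 7454) = √(-152800) = 20*I*√382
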